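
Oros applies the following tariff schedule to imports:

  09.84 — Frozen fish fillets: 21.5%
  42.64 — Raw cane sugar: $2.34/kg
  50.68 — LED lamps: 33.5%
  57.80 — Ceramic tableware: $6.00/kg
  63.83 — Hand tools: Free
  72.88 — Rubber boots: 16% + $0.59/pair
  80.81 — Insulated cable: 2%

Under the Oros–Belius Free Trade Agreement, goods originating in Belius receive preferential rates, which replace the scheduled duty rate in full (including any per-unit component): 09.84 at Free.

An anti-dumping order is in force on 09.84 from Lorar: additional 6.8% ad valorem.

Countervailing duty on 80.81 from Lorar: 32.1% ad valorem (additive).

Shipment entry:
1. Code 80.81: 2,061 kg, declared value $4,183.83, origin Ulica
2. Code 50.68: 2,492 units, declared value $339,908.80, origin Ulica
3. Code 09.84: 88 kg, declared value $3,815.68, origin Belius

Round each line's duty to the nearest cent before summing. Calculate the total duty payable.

Line 1 (80.81, Ulica, 2,061 kg, $4,183.83):
Base rate for 80.81 is 2%.
The additional-duty order on 80.81 targets Lorar, not Ulica; it does not apply.
Duty = $4,183.83 × 2% = $83.68.
Line 2 (50.68, Ulica, 2,492 units, $339,908.80):
Base rate for 50.68 is 33.5%.
Duty = $339,908.80 × 33.5% = $113,869.45.
Line 3 (09.84, Belius, 88 kg, $3,815.68):
Base rate for 09.84 is 21.5%.
Origin Belius qualifies under the Oros–Belius agreement and 09.84 is covered: preferential rate Free applies instead.
The additional-duty order on 09.84 targets Lorar, not Belius; it does not apply.
Duty = $3,815.68 × 0% = $0.00.
Total = $83.68 + $113,869.45 + $0.00 = $113,953.13.

$113,953.13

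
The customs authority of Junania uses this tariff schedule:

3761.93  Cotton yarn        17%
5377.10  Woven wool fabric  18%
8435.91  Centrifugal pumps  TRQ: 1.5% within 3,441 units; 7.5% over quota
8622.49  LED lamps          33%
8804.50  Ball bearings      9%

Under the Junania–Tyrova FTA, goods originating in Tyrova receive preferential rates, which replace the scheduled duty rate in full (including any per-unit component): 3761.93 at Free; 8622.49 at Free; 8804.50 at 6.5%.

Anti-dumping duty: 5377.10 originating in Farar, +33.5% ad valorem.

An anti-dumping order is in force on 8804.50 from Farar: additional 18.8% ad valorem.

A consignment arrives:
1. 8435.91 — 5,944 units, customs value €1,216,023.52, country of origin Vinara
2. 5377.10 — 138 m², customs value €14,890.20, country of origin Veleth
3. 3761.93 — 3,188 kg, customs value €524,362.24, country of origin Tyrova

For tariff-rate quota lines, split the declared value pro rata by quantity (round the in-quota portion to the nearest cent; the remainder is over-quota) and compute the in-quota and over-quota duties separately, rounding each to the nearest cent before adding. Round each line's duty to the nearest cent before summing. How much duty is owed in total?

Line 1 (8435.91, Vinara, 5,944 units, €1,216,023.52):
Code 8435.91 is under a tariff-rate quota (threshold 3,441 units). In-quota: 3,441 units at 1.5%; over-quota: 2,503 units at 7.5%.
Pro-rata value split: in-quota = €1,216,023.52 × 3,441/5,944 = €703,959.78; over-quota = €1,216,023.52 − €703,959.78 = €512,063.74.
In-quota duty = €703,959.78 × 1.5% = €10,559.40. Over-quota duty = €512,063.74 × 7.5% = €38,404.78.
Line duty = €10,559.40 + €38,404.78 = €48,964.18.
Line 2 (5377.10, Veleth, 138 m², €14,890.20):
Base rate for 5377.10 is 18%.
The additional-duty order on 5377.10 targets Farar, not Veleth; it does not apply.
Duty = €14,890.20 × 18% = €2,680.24.
Line 3 (3761.93, Tyrova, 3,188 kg, €524,362.24):
Base rate for 3761.93 is 17%.
Origin Tyrova qualifies under the Junania–Tyrova agreement and 3761.93 is covered: preferential rate Free applies instead.
Duty = €524,362.24 × 0% = €0.00.
Total = €48,964.18 + €2,680.24 + €0.00 = €51,644.42.

€51,644.42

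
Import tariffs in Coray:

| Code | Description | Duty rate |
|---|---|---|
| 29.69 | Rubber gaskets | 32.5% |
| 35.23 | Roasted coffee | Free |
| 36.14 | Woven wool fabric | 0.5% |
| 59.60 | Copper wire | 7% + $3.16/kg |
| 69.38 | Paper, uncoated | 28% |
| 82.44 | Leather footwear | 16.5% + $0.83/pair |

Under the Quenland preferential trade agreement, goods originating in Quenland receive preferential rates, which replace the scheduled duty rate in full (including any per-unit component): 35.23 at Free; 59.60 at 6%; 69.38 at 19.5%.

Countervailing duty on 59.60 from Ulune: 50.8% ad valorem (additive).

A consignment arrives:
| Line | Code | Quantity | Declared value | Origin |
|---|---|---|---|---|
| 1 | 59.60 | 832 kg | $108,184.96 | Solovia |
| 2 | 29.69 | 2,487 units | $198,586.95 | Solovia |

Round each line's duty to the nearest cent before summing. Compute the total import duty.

$74,742.83

Line 1 (59.60, Solovia, 832 kg, $108,184.96):
Base rate for 59.60 is 7% + $3.16/kg.
59.60 has an FTA preferential rate, but origin Solovia is not Quenland; base rate stands.
The additional-duty order on 59.60 targets Ulune, not Solovia; it does not apply.
Duty = $108,184.96 × 7% + 832 × $3.16 = $10,202.07.
Line 2 (29.69, Solovia, 2,487 units, $198,586.95):
Base rate for 29.69 is 32.5%.
Duty = $198,586.95 × 32.5% = $64,540.76.
Total = $10,202.07 + $64,540.76 = $74,742.83.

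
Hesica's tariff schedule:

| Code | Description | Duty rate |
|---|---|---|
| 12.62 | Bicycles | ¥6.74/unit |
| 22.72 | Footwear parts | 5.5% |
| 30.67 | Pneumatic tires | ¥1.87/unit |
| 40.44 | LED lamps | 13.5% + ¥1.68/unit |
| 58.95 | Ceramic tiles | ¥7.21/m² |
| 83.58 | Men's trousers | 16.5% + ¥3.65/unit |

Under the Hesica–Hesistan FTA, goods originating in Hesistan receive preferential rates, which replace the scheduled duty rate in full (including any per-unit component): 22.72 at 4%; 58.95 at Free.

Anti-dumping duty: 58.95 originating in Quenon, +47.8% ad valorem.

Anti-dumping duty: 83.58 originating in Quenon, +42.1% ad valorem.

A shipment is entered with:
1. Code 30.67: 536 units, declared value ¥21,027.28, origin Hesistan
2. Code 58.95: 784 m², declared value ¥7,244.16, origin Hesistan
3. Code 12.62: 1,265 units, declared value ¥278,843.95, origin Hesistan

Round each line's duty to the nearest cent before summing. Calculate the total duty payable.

¥9,528.42

Line 1 (30.67, Hesistan, 536 units, ¥21,027.28):
Base rate for 30.67 is ¥1.87/unit.
Origin Hesistan is the FTA partner but 30.67 is not on the preference list; base rate stands.
Duty = 536 × ¥1.87 = ¥1,002.32.
Line 2 (58.95, Hesistan, 784 m², ¥7,244.16):
Base rate for 58.95 is ¥7.21/m².
Origin Hesistan qualifies under the Hesica–Hesistan agreement and 58.95 is covered: preferential rate Free applies instead.
The additional-duty order on 58.95 targets Quenon, not Hesistan; it does not apply.
Duty = ¥7,244.16 × 0% = ¥0.00.
Line 3 (12.62, Hesistan, 1,265 units, ¥278,843.95):
Base rate for 12.62 is ¥6.74/unit.
Origin Hesistan is the FTA partner but 12.62 is not on the preference list; base rate stands.
Duty = 1,265 × ¥6.74 = ¥8,526.10.
Total = ¥1,002.32 + ¥0.00 + ¥8,526.10 = ¥9,528.42.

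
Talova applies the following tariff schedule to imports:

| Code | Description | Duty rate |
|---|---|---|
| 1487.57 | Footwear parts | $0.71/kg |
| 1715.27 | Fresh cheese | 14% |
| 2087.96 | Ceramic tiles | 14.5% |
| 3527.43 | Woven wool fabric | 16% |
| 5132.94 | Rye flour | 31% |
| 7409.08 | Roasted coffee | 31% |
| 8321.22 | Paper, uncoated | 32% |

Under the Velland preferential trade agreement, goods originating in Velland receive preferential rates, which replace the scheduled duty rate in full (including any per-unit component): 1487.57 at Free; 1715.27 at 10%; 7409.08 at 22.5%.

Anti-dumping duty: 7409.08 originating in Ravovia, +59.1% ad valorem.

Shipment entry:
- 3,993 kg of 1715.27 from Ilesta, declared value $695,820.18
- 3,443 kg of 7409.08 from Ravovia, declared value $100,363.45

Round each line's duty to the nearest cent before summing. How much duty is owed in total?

Line 1 (1715.27, Ilesta, 3,993 kg, $695,820.18):
Base rate for 1715.27 is 14%.
1715.27 has an FTA preferential rate, but origin Ilesta is not Velland; base rate stands.
Duty = $695,820.18 × 14% = $97,414.83.
Line 2 (7409.08, Ravovia, 3,443 kg, $100,363.45):
Base rate for 7409.08 is 31%.
7409.08 has an FTA preferential rate, but origin Ravovia is not Velland; base rate stands.
Additional duty on 7409.08 from Ravovia: +59.1%. Applied ad valorem rate: 31% + 59.1% = 90.1%.
Duty = $100,363.45 × 90.1% = $90,427.47.
Total = $97,414.83 + $90,427.47 = $187,842.30.

$187,842.30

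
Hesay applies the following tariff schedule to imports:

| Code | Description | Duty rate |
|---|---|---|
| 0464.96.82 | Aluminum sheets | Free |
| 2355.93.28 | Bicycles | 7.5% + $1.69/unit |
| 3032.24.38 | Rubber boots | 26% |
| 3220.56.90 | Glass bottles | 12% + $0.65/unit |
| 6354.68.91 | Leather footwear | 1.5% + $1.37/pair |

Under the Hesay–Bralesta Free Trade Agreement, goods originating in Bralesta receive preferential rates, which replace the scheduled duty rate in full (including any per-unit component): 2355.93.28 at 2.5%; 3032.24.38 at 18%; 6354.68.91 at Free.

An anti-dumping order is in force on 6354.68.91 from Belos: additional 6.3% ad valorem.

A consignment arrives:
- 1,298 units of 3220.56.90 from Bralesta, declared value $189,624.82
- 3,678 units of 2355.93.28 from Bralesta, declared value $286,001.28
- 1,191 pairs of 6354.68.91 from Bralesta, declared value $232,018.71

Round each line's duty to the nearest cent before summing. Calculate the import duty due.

Line 1 (3220.56.90, Bralesta, 1,298 units, $189,624.82):
Base rate for 3220.56.90 is 12% + $0.65/unit.
Origin Bralesta is the FTA partner but 3220.56.90 is not on the preference list; base rate stands.
Duty = $189,624.82 × 12% + 1,298 × $0.65 = $23,598.68.
Line 2 (2355.93.28, Bralesta, 3,678 units, $286,001.28):
Base rate for 2355.93.28 is 7.5% + $1.69/unit.
Origin Bralesta qualifies under the Hesay–Bralesta agreement and 2355.93.28 is covered: preferential rate 2.5% applies instead.
Duty = $286,001.28 × 2.5% = $7,150.03.
Line 3 (6354.68.91, Bralesta, 1,191 pairs, $232,018.71):
Base rate for 6354.68.91 is 1.5% + $1.37/pair.
Origin Bralesta qualifies under the Hesay–Bralesta agreement and 6354.68.91 is covered: preferential rate Free applies instead.
The additional-duty order on 6354.68.91 targets Belos, not Bralesta; it does not apply.
Duty = $232,018.71 × 0% = $0.00.
Total = $23,598.68 + $7,150.03 + $0.00 = $30,748.71.

$30,748.71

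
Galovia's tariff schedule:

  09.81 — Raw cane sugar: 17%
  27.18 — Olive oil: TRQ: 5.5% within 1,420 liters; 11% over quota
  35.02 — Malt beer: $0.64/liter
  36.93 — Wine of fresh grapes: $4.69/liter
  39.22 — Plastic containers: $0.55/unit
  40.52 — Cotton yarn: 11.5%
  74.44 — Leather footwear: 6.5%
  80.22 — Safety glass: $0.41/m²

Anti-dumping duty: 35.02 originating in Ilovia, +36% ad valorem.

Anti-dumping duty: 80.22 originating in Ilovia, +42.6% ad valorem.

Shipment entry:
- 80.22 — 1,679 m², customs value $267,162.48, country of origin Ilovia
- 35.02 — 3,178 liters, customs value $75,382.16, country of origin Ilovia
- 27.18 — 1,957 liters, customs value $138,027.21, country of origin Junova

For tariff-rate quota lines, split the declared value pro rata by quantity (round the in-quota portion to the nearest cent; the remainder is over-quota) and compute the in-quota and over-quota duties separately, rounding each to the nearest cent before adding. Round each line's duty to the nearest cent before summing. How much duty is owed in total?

Line 1 (80.22, Ilovia, 1,679 m², $267,162.48):
Base rate for 80.22 is $0.41/m².
Additional duty on 80.22 from Ilovia: +42.6% ad valorem. Applied ad valorem rate = 42.6%.
Duty = $267,162.48 × 42.6% + 1,679 × $0.41 = $114,499.61.
Line 2 (35.02, Ilovia, 3,178 liters, $75,382.16):
Base rate for 35.02 is $0.64/liter.
Additional duty on 35.02 from Ilovia: +36% ad valorem. Applied ad valorem rate = 36%.
Duty = $75,382.16 × 36% + 3,178 × $0.64 = $29,171.50.
Line 3 (27.18, Junova, 1,957 liters, $138,027.21):
Code 27.18 is under a tariff-rate quota (threshold 1,420 liters). In-quota: 1,420 liters at 5.5%; over-quota: 537 liters at 11%.
Pro-rata value split: in-quota = $138,027.21 × 1,420/1,957 = $100,152.60; over-quota = $138,027.21 − $100,152.60 = $37,874.61.
In-quota duty = $100,152.60 × 5.5% = $5,508.39. Over-quota duty = $37,874.61 × 11% = $4,166.21.
Line duty = $5,508.39 + $4,166.21 = $9,674.60.
Total = $114,499.61 + $29,171.50 + $9,674.60 = $153,345.71.

$153,345.71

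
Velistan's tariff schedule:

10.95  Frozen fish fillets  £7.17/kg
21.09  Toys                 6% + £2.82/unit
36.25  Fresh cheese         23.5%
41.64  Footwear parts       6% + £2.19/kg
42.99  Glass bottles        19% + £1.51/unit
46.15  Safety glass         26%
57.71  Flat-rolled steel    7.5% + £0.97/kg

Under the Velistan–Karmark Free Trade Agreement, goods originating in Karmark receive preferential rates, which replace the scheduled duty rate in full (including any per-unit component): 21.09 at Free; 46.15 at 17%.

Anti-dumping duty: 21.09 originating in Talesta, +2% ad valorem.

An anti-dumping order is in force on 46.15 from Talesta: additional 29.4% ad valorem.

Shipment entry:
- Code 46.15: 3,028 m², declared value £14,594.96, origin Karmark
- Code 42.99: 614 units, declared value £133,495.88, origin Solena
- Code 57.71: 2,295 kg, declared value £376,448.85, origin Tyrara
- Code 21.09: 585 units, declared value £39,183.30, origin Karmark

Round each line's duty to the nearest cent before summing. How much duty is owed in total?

£59,232.31

Line 1 (46.15, Karmark, 3,028 m², £14,594.96):
Base rate for 46.15 is 26%.
Origin Karmark qualifies under the Velistan–Karmark agreement and 46.15 is covered: preferential rate 17% applies instead.
The additional-duty order on 46.15 targets Talesta, not Karmark; it does not apply.
Duty = £14,594.96 × 17% = £2,481.14.
Line 2 (42.99, Solena, 614 units, £133,495.88):
Base rate for 42.99 is 19% + £1.51/unit.
Duty = £133,495.88 × 19% + 614 × £1.51 = £26,291.36.
Line 3 (57.71, Tyrara, 2,295 kg, £376,448.85):
Base rate for 57.71 is 7.5% + £0.97/kg.
Duty = £376,448.85 × 7.5% + 2,295 × £0.97 = £30,459.81.
Line 4 (21.09, Karmark, 585 units, £39,183.30):
Base rate for 21.09 is 6% + £2.82/unit.
Origin Karmark qualifies under the Velistan–Karmark agreement and 21.09 is covered: preferential rate Free applies instead.
The additional-duty order on 21.09 targets Talesta, not Karmark; it does not apply.
Duty = £39,183.30 × 0% = £0.00.
Total = £2,481.14 + £26,291.36 + £30,459.81 + £0.00 = £59,232.31.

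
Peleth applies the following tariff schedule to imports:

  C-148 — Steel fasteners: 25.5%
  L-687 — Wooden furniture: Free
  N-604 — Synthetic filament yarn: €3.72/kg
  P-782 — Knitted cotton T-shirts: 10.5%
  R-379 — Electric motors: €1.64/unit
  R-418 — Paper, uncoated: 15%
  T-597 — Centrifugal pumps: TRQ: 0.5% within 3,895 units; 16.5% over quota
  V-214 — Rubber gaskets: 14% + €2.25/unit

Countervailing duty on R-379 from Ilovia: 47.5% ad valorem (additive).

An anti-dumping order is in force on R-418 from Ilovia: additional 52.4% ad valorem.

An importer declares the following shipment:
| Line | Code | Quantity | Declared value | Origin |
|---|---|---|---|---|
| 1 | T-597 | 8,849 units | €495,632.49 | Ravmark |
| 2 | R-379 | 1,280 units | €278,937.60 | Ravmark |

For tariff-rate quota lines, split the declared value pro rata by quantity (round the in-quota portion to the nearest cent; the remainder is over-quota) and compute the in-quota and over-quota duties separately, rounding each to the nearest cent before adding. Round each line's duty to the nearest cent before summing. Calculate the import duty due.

Line 1 (T-597, Ravmark, 8,849 units, €495,632.49):
Code T-597 is under a tariff-rate quota (threshold 3,895 units). In-quota: 3,895 units at 0.5%; over-quota: 4,954 units at 16.5%.
Pro-rata value split: in-quota = €495,632.49 × 3,895/8,849 = €218,158.95; over-quota = €495,632.49 − €218,158.95 = €277,473.54.
In-quota duty = €218,158.95 × 0.5% = €1,090.79. Over-quota duty = €277,473.54 × 16.5% = €45,783.13.
Line duty = €1,090.79 + €45,783.13 = €46,873.92.
Line 2 (R-379, Ravmark, 1,280 units, €278,937.60):
Base rate for R-379 is €1.64/unit.
The additional-duty order on R-379 targets Ilovia, not Ravmark; it does not apply.
Duty = 1,280 × €1.64 = €2,099.20.
Total = €46,873.92 + €2,099.20 = €48,973.12.

€48,973.12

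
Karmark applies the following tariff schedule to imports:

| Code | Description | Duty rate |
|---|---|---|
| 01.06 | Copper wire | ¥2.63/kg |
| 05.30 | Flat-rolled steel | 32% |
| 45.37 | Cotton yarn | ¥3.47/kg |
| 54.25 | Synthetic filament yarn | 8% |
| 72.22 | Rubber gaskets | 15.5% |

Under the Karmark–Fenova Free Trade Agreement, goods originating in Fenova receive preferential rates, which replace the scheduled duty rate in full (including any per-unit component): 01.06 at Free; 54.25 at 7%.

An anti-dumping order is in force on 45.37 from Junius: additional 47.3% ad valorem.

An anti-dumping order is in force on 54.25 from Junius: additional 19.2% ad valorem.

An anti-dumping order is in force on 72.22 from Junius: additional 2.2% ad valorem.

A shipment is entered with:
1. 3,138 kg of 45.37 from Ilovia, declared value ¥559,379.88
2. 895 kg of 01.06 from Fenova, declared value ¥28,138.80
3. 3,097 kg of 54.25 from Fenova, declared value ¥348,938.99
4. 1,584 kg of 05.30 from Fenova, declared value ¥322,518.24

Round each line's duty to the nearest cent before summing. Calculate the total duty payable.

Line 1 (45.37, Ilovia, 3,138 kg, ¥559,379.88):
Base rate for 45.37 is ¥3.47/kg.
The additional-duty order on 45.37 targets Junius, not Ilovia; it does not apply.
Duty = 3,138 × ¥3.47 = ¥10,888.86.
Line 2 (01.06, Fenova, 895 kg, ¥28,138.80):
Base rate for 01.06 is ¥2.63/kg.
Origin Fenova qualifies under the Karmark–Fenova agreement and 01.06 is covered: preferential rate Free applies instead.
Duty = ¥28,138.80 × 0% = ¥0.00.
Line 3 (54.25, Fenova, 3,097 kg, ¥348,938.99):
Base rate for 54.25 is 8%.
Origin Fenova qualifies under the Karmark–Fenova agreement and 54.25 is covered: preferential rate 7% applies instead.
The additional-duty order on 54.25 targets Junius, not Fenova; it does not apply.
Duty = ¥348,938.99 × 7% = ¥24,425.73.
Line 4 (05.30, Fenova, 1,584 kg, ¥322,518.24):
Base rate for 05.30 is 32%.
Origin Fenova is the FTA partner but 05.30 is not on the preference list; base rate stands.
Duty = ¥322,518.24 × 32% = ¥103,205.84.
Total = ¥10,888.86 + ¥0.00 + ¥24,425.73 + ¥103,205.84 = ¥138,520.43.

¥138,520.43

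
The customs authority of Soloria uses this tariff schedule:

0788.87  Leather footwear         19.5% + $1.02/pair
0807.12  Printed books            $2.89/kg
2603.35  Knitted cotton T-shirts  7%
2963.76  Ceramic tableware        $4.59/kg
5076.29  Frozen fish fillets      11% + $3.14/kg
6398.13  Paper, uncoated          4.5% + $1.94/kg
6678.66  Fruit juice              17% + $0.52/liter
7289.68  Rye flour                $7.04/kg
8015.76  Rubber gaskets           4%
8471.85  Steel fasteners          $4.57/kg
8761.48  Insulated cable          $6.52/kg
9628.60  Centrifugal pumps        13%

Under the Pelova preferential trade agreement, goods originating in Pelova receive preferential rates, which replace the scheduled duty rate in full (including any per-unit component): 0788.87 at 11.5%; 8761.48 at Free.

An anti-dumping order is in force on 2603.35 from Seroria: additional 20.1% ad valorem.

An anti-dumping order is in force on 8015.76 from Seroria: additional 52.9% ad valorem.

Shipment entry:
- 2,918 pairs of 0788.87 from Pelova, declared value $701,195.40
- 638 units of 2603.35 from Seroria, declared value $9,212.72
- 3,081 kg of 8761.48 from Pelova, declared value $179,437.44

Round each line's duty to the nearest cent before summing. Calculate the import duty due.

$83,134.12

Line 1 (0788.87, Pelova, 2,918 pairs, $701,195.40):
Base rate for 0788.87 is 19.5% + $1.02/pair.
Origin Pelova qualifies under the Soloria–Pelova agreement and 0788.87 is covered: preferential rate 11.5% applies instead.
Duty = $701,195.40 × 11.5% = $80,637.47.
Line 2 (2603.35, Seroria, 638 units, $9,212.72):
Base rate for 2603.35 is 7%.
Additional duty on 2603.35 from Seroria: +20.1%. Applied ad valorem rate: 7% + 20.1% = 27.1%.
Duty = $9,212.72 × 27.1% = $2,496.65.
Line 3 (8761.48, Pelova, 3,081 kg, $179,437.44):
Base rate for 8761.48 is $6.52/kg.
Origin Pelova qualifies under the Soloria–Pelova agreement and 8761.48 is covered: preferential rate Free applies instead.
Duty = $179,437.44 × 0% = $0.00.
Total = $80,637.47 + $2,496.65 + $0.00 = $83,134.12.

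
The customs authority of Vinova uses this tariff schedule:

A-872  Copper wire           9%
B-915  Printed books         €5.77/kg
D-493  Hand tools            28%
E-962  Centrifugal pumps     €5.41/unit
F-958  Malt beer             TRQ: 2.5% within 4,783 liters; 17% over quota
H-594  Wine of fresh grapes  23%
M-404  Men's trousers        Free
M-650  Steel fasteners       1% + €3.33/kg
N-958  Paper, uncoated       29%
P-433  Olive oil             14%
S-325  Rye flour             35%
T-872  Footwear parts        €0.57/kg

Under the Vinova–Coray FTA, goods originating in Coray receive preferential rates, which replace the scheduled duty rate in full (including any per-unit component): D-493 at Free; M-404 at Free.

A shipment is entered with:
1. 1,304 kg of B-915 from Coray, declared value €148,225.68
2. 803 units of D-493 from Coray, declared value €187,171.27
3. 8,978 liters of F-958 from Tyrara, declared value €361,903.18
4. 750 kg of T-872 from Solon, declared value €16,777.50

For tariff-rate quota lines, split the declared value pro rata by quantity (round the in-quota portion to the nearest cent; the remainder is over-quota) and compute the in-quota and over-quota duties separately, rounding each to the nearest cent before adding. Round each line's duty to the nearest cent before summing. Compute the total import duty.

€41,518.73

Line 1 (B-915, Coray, 1,304 kg, €148,225.68):
Base rate for B-915 is €5.77/kg.
Origin Coray is the FTA partner but B-915 is not on the preference list; base rate stands.
Duty = 1,304 × €5.77 = €7,524.08.
Line 2 (D-493, Coray, 803 units, €187,171.27):
Base rate for D-493 is 28%.
Origin Coray qualifies under the Vinova–Coray agreement and D-493 is covered: preferential rate Free applies instead.
Duty = €187,171.27 × 0% = €0.00.
Line 3 (F-958, Tyrara, 8,978 liters, €361,903.18):
Code F-958 is under a tariff-rate quota (threshold 4,783 liters). In-quota: 4,783 liters at 2.5%; over-quota: 4,195 liters at 17%.
Pro-rata value split: in-quota = €361,903.18 × 4,783/8,978 = €192,802.73; over-quota = €361,903.18 − €192,802.73 = €169,100.45.
In-quota duty = €192,802.73 × 2.5% = €4,820.07. Over-quota duty = €169,100.45 × 17% = €28,747.08.
Line duty = €4,820.07 + €28,747.08 = €33,567.15.
Line 4 (T-872, Solon, 750 kg, €16,777.50):
Base rate for T-872 is €0.57/kg.
Duty = 750 × €0.57 = €427.50.
Total = €7,524.08 + €0.00 + €33,567.15 + €427.50 = €41,518.73.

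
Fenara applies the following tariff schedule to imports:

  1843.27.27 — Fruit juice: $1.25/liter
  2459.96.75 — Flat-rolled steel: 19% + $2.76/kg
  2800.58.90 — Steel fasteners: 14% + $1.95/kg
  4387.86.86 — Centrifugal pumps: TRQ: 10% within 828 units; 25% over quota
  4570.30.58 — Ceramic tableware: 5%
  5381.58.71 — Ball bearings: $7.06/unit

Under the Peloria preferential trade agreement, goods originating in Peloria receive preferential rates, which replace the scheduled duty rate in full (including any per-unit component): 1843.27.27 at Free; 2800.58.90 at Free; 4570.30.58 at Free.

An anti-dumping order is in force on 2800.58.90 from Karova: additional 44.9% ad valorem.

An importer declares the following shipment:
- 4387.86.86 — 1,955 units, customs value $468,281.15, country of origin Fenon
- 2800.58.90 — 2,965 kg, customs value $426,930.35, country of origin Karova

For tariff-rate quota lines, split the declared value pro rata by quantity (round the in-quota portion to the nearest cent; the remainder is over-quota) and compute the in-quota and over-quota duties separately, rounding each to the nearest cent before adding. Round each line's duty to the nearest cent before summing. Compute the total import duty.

Line 1 (4387.86.86, Fenon, 1,955 units, $468,281.15):
Code 4387.86.86 is under a tariff-rate quota (threshold 828 units). In-quota: 828 units at 10%; over-quota: 1,127 units at 25%.
Pro-rata value split: in-quota = $468,281.15 × 828/1,955 = $198,330.84; over-quota = $468,281.15 − $198,330.84 = $269,950.31.
In-quota duty = $198,330.84 × 10% = $19,833.08. Over-quota duty = $269,950.31 × 25% = $67,487.58.
Line duty = $19,833.08 + $67,487.58 = $87,320.66.
Line 2 (2800.58.90, Karova, 2,965 kg, $426,930.35):
Base rate for 2800.58.90 is 14% + $1.95/kg.
2800.58.90 has an FTA preferential rate, but origin Karova is not Peloria; base rate stands.
Additional duty on 2800.58.90 from Karova: +44.9%. Applied ad valorem rate: 14% + 44.9% = 58.9%.
Duty = $426,930.35 × 58.9% + 2,965 × $1.95 = $257,243.73.
Total = $87,320.66 + $257,243.73 = $344,564.39.

$344,564.39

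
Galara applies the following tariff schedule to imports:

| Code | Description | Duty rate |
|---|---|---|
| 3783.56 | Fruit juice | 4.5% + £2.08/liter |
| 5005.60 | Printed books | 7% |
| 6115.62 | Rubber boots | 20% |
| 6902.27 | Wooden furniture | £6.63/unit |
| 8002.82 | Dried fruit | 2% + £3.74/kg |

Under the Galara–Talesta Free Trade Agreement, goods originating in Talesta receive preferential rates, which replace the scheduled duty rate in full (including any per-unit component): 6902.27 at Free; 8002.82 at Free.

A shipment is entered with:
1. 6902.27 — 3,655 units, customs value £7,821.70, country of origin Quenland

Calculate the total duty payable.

Line 1 (6902.27, Quenland, 3,655 units, £7,821.70):
Base rate for 6902.27 is £6.63/unit.
6902.27 has an FTA preferential rate, but origin Quenland is not Talesta; base rate stands.
Duty = 3,655 × £6.63 = £24,232.65.

£24,232.65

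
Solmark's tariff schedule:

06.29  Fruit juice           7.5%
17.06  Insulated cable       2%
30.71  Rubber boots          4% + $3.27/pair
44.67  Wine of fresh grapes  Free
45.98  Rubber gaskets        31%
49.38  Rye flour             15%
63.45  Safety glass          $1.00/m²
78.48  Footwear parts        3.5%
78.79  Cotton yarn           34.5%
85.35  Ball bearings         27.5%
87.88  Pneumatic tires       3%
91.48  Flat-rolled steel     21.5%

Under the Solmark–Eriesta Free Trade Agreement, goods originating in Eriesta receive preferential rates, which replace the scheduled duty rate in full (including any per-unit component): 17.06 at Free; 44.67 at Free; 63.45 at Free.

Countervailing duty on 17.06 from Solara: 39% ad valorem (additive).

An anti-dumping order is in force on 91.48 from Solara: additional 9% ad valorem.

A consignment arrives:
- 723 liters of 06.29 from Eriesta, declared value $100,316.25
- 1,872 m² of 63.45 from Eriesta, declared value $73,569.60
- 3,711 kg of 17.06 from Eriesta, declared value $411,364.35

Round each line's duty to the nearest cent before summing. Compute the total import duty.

Line 1 (06.29, Eriesta, 723 liters, $100,316.25):
Base rate for 06.29 is 7.5%.
Origin Eriesta is the FTA partner but 06.29 is not on the preference list; base rate stands.
Duty = $100,316.25 × 7.5% = $7,523.72.
Line 2 (63.45, Eriesta, 1,872 m², $73,569.60):
Base rate for 63.45 is $1.00/m².
Origin Eriesta qualifies under the Solmark–Eriesta agreement and 63.45 is covered: preferential rate Free applies instead.
Duty = $73,569.60 × 0% = $0.00.
Line 3 (17.06, Eriesta, 3,711 kg, $411,364.35):
Base rate for 17.06 is 2%.
Origin Eriesta qualifies under the Solmark–Eriesta agreement and 17.06 is covered: preferential rate Free applies instead.
The additional-duty order on 17.06 targets Solara, not Eriesta; it does not apply.
Duty = $411,364.35 × 0% = $0.00.
Total = $7,523.72 + $0.00 + $0.00 = $7,523.72.

$7,523.72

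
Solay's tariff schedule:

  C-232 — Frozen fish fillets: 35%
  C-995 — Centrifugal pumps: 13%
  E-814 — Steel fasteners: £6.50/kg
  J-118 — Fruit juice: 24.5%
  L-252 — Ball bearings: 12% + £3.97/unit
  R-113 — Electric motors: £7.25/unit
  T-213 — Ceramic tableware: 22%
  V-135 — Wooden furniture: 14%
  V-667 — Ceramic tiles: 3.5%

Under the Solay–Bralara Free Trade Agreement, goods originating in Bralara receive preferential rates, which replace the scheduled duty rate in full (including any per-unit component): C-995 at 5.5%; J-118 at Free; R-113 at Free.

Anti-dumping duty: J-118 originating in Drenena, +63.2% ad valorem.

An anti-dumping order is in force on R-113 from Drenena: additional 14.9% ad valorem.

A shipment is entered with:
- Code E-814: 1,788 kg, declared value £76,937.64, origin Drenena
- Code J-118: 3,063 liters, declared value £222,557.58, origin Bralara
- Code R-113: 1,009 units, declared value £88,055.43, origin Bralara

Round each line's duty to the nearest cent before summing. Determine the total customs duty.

£11,622.00

Line 1 (E-814, Drenena, 1,788 kg, £76,937.64):
Base rate for E-814 is £6.50/kg.
Duty = 1,788 × £6.50 = £11,622.00.
Line 2 (J-118, Bralara, 3,063 liters, £222,557.58):
Base rate for J-118 is 24.5%.
Origin Bralara qualifies under the Solay–Bralara agreement and J-118 is covered: preferential rate Free applies instead.
The additional-duty order on J-118 targets Drenena, not Bralara; it does not apply.
Duty = £222,557.58 × 0% = £0.00.
Line 3 (R-113, Bralara, 1,009 units, £88,055.43):
Base rate for R-113 is £7.25/unit.
Origin Bralara qualifies under the Solay–Bralara agreement and R-113 is covered: preferential rate Free applies instead.
The additional-duty order on R-113 targets Drenena, not Bralara; it does not apply.
Duty = £88,055.43 × 0% = £0.00.
Total = £11,622.00 + £0.00 + £0.00 = £11,622.00.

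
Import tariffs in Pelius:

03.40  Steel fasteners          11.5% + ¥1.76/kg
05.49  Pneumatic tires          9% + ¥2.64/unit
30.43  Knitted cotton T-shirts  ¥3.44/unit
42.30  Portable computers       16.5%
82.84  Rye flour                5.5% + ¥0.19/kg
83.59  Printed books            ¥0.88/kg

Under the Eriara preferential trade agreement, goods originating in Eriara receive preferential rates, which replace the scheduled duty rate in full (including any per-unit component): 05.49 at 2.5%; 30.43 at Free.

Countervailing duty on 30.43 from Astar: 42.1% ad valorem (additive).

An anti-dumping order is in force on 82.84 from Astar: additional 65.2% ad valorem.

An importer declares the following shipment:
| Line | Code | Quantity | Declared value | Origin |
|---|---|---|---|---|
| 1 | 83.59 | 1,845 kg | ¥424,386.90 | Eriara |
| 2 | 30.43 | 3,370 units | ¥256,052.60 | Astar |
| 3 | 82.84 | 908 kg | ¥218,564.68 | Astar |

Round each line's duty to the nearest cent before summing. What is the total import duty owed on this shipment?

Line 1 (83.59, Eriara, 1,845 kg, ¥424,386.90):
Base rate for 83.59 is ¥0.88/kg.
Origin Eriara is the FTA partner but 83.59 is not on the preference list; base rate stands.
Duty = 1,845 × ¥0.88 = ¥1,623.60.
Line 2 (30.43, Astar, 3,370 units, ¥256,052.60):
Base rate for 30.43 is ¥3.44/unit.
30.43 has an FTA preferential rate, but origin Astar is not Eriara; base rate stands.
Additional duty on 30.43 from Astar: +42.1% ad valorem. Applied ad valorem rate = 42.1%.
Duty = ¥256,052.60 × 42.1% + 3,370 × ¥3.44 = ¥119,390.94.
Line 3 (82.84, Astar, 908 kg, ¥218,564.68):
Base rate for 82.84 is 5.5% + ¥0.19/kg.
Additional duty on 82.84 from Astar: +65.2%. Applied ad valorem rate: 5.5% + 65.2% = 70.7%.
Duty = ¥218,564.68 × 70.7% + 908 × ¥0.19 = ¥154,697.75.
Total = ¥1,623.60 + ¥119,390.94 + ¥154,697.75 = ¥275,712.29.

¥275,712.29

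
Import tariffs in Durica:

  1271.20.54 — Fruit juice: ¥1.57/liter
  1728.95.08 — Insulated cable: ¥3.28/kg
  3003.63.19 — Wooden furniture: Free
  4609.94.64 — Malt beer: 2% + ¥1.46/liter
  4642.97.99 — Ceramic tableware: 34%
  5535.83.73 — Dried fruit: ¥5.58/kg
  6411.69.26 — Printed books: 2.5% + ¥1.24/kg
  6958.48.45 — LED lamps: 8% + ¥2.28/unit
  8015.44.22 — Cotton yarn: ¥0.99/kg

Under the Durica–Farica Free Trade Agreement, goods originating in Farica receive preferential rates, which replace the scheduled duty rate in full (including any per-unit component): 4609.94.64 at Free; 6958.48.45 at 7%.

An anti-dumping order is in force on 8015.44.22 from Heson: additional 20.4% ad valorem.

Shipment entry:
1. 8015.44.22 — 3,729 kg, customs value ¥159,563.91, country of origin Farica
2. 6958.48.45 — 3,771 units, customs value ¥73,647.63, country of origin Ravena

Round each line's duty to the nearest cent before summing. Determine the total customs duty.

¥18,181.40

Line 1 (8015.44.22, Farica, 3,729 kg, ¥159,563.91):
Base rate for 8015.44.22 is ¥0.99/kg.
Origin Farica is the FTA partner but 8015.44.22 is not on the preference list; base rate stands.
The additional-duty order on 8015.44.22 targets Heson, not Farica; it does not apply.
Duty = 3,729 × ¥0.99 = ¥3,691.71.
Line 2 (6958.48.45, Ravena, 3,771 units, ¥73,647.63):
Base rate for 6958.48.45 is 8% + ¥2.28/unit.
6958.48.45 has an FTA preferential rate, but origin Ravena is not Farica; base rate stands.
Duty = ¥73,647.63 × 8% + 3,771 × ¥2.28 = ¥14,489.69.
Total = ¥3,691.71 + ¥14,489.69 = ¥18,181.40.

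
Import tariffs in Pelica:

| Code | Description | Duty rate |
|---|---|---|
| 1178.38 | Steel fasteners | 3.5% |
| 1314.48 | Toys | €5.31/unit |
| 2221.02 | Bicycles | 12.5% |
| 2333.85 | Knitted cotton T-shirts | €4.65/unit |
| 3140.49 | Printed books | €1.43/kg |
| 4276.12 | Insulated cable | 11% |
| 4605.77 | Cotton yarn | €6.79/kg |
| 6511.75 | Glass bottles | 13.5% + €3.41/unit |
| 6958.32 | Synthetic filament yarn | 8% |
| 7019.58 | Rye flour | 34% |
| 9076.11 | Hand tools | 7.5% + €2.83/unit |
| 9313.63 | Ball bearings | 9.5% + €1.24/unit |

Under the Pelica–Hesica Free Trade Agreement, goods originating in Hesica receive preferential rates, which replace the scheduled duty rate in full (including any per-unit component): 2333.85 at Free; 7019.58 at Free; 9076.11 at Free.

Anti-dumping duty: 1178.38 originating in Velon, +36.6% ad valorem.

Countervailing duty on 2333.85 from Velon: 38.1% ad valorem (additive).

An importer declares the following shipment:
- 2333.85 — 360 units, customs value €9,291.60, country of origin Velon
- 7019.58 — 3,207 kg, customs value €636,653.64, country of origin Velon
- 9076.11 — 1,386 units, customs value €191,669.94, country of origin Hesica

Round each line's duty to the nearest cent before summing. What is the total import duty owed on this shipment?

Line 1 (2333.85, Velon, 360 units, €9,291.60):
Base rate for 2333.85 is €4.65/unit.
2333.85 has an FTA preferential rate, but origin Velon is not Hesica; base rate stands.
Additional duty on 2333.85 from Velon: +38.1% ad valorem. Applied ad valorem rate = 38.1%.
Duty = €9,291.60 × 38.1% + 360 × €4.65 = €5,214.10.
Line 2 (7019.58, Velon, 3,207 kg, €636,653.64):
Base rate for 7019.58 is 34%.
7019.58 has an FTA preferential rate, but origin Velon is not Hesica; base rate stands.
Duty = €636,653.64 × 34% = €216,462.24.
Line 3 (9076.11, Hesica, 1,386 units, €191,669.94):
Base rate for 9076.11 is 7.5% + €2.83/unit.
Origin Hesica qualifies under the Pelica–Hesica agreement and 9076.11 is covered: preferential rate Free applies instead.
Duty = €191,669.94 × 0% = €0.00.
Total = €5,214.10 + €216,462.24 + €0.00 = €221,676.34.

€221,676.34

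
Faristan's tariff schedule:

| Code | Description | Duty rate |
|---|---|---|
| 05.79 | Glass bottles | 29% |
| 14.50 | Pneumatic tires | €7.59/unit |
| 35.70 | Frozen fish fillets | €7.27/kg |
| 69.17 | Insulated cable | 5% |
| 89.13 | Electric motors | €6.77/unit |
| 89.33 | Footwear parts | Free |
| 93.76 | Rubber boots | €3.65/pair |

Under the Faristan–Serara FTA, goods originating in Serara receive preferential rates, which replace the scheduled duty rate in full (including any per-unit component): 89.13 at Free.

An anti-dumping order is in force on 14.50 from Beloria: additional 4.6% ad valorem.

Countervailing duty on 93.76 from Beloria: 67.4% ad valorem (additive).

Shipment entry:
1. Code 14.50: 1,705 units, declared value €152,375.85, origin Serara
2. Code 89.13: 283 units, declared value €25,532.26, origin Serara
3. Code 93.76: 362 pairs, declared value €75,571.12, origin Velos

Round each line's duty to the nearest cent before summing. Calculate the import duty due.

€14,262.25

Line 1 (14.50, Serara, 1,705 units, €152,375.85):
Base rate for 14.50 is €7.59/unit.
Origin Serara is the FTA partner but 14.50 is not on the preference list; base rate stands.
The additional-duty order on 14.50 targets Beloria, not Serara; it does not apply.
Duty = 1,705 × €7.59 = €12,940.95.
Line 2 (89.13, Serara, 283 units, €25,532.26):
Base rate for 89.13 is €6.77/unit.
Origin Serara qualifies under the Faristan–Serara agreement and 89.13 is covered: preferential rate Free applies instead.
Duty = €25,532.26 × 0% = €0.00.
Line 3 (93.76, Velos, 362 pairs, €75,571.12):
Base rate for 93.76 is €3.65/pair.
The additional-duty order on 93.76 targets Beloria, not Velos; it does not apply.
Duty = 362 × €3.65 = €1,321.30.
Total = €12,940.95 + €0.00 + €1,321.30 = €14,262.25.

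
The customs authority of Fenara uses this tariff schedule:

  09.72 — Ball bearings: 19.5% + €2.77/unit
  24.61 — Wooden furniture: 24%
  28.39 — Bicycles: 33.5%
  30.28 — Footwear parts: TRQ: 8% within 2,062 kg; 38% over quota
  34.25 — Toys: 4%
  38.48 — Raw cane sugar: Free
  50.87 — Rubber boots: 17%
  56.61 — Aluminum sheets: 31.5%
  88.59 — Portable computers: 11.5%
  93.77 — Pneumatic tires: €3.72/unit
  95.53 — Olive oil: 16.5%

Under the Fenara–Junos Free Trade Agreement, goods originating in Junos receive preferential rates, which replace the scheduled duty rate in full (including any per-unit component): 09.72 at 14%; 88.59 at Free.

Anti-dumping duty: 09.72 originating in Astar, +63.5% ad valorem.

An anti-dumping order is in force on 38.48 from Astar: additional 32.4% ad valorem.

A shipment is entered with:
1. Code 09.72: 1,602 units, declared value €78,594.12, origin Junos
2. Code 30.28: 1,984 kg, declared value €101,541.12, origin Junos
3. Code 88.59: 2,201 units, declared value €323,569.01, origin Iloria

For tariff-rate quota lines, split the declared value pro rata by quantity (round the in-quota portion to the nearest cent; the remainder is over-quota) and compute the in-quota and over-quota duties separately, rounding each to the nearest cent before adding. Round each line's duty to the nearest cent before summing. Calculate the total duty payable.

Line 1 (09.72, Junos, 1,602 units, €78,594.12):
Base rate for 09.72 is 19.5% + €2.77/unit.
Origin Junos qualifies under the Fenara–Junos agreement and 09.72 is covered: preferential rate 14% applies instead.
The additional-duty order on 09.72 targets Astar, not Junos; it does not apply.
Duty = €78,594.12 × 14% = €11,003.18.
Line 2 (30.28, Junos, 1,984 kg, €101,541.12):
Code 30.28 is under a tariff-rate quota (threshold 2,062 kg). Quantity 1,984 kg is within the quota, so the in-quota rate 8% applies to the full value.
Duty = €101,541.12 × 8% = €8,123.29.
Line 3 (88.59, Iloria, 2,201 units, €323,569.01):
Base rate for 88.59 is 11.5%.
88.59 has an FTA preferential rate, but origin Iloria is not Junos; base rate stands.
Duty = €323,569.01 × 11.5% = €37,210.44.
Total = €11,003.18 + €8,123.29 + €37,210.44 = €56,336.91.

€56,336.91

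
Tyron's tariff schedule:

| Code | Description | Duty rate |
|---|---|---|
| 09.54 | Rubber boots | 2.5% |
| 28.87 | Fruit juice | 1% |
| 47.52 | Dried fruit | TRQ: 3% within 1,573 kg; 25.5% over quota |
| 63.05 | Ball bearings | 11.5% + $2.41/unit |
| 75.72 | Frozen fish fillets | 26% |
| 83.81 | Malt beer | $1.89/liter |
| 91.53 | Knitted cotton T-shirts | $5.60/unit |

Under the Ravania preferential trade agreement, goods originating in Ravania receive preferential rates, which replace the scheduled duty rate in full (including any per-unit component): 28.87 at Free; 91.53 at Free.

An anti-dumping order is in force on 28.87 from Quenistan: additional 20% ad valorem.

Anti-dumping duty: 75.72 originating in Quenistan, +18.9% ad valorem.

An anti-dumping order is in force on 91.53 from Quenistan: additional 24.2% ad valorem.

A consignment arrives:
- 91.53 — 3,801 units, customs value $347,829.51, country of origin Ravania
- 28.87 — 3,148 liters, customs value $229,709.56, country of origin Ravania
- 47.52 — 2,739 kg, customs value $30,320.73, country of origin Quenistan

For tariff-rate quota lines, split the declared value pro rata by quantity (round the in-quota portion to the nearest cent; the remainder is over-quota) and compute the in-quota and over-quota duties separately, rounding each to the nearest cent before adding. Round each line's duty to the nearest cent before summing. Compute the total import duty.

Line 1 (91.53, Ravania, 3,801 units, $347,829.51):
Base rate for 91.53 is $5.60/unit.
Origin Ravania qualifies under the Tyron–Ravania agreement and 91.53 is covered: preferential rate Free applies instead.
The additional-duty order on 91.53 targets Quenistan, not Ravania; it does not apply.
Duty = $347,829.51 × 0% = $0.00.
Line 2 (28.87, Ravania, 3,148 liters, $229,709.56):
Base rate for 28.87 is 1%.
Origin Ravania qualifies under the Tyron–Ravania agreement and 28.87 is covered: preferential rate Free applies instead.
The additional-duty order on 28.87 targets Quenistan, not Ravania; it does not apply.
Duty = $229,709.56 × 0% = $0.00.
Line 3 (47.52, Quenistan, 2,739 kg, $30,320.73):
Code 47.52 is under a tariff-rate quota (threshold 1,573 kg). In-quota: 1,573 kg at 3%; over-quota: 1,166 kg at 25.5%.
Pro-rata value split: in-quota = $30,320.73 × 1,573/2,739 = $17,413.11; over-quota = $30,320.73 − $17,413.11 = $12,907.62.
In-quota duty = $17,413.11 × 3% = $522.39. Over-quota duty = $12,907.62 × 25.5% = $3,291.44.
Line duty = $522.39 + $3,291.44 = $3,813.83.
Total = $0.00 + $0.00 + $3,813.83 = $3,813.83.

$3,813.83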